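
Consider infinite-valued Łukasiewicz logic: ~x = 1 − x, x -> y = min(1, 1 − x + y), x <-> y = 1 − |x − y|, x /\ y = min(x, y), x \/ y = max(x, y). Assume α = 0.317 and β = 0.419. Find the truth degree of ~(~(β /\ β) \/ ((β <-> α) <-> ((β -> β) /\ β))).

β /\ β = min(0.419, 0.419) = 0.419
~(β /\ β) = 1 − 0.419 = 0.581
β <-> α = 1 − |0.419 − 0.317| = 1 − 0.102 = 0.898
β -> β = min(1, 1 − 0.419 + 0.419) = min(1, 1.000) = 1.000
(β -> β) /\ β = min(1.000, 0.419) = 0.419
(β <-> α) <-> ((β -> β) /\ β) = 1 − |0.898 − 0.419| = 1 − 0.479 = 0.521
~(β /\ β) \/ ((β <-> α) <-> ((β -> β) /\ β)) = max(0.581, 0.521) = 0.581
~(~(β /\ β) \/ ((β <-> α) <-> ((β -> β) /\ β))) = 1 − 0.581 = 0.419

0.419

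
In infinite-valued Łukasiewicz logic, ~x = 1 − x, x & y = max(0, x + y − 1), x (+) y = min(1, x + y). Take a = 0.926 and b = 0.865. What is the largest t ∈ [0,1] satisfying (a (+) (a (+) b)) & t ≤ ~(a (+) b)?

a (+) b = min(1, 0.926 + 0.865) = min(1, 1.791) = 1.000
a (+) (a (+) b) = min(1, 0.926 + 1.000) = min(1, 1.926) = 1.000
So the left factor is a (+) (a (+) b) = 1.000.
~(a (+) b) = 1 − 1.000 = 0.000
So the right-hand bound is ~(a (+) b) = 0.000.
The residuum of the Łukasiewicz t-norm gives the supremum: min(1, 1 − 1.000 + 0.000).
1 − 1.000 + 0.000 = 0.000, so t = min(1, 0.000) = 0.000.
Check: 1.000 & 0.000 = max(0, 0.000) = 0.000 ≤ 0.000.

0.000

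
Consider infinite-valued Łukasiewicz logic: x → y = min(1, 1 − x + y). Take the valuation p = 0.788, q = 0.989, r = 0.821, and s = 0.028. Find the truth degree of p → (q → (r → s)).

0.430

r → s = min(1, 1 − 0.821 + 0.028) = min(1, 0.207) = 0.207
q → (r → s) = min(1, 1 − 0.989 + 0.207) = min(1, 0.218) = 0.218
p → (q → (r → s)) = min(1, 1 − 0.788 + 0.218) = min(1, 0.430) = 0.430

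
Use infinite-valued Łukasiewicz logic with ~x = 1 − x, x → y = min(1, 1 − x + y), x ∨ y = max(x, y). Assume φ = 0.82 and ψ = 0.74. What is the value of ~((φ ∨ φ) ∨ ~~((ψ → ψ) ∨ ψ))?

φ ∨ φ = max(0.82, 0.82) = 0.82
ψ → ψ = min(1, 1 − 0.74 + 0.74) = min(1, 1.00) = 1.00
(ψ → ψ) ∨ ψ = max(1.00, 0.74) = 1.00
~((ψ → ψ) ∨ ψ) = 1 − 1.00 = 0.00
~~((ψ → ψ) ∨ ψ) = 1 − 0.00 = 1.00
(φ ∨ φ) ∨ ~~((ψ → ψ) ∨ ψ) = max(0.82, 1.00) = 1.00
~((φ ∨ φ) ∨ ~~((ψ → ψ) ∨ ψ)) = 1 − 1.00 = 0.00

0.00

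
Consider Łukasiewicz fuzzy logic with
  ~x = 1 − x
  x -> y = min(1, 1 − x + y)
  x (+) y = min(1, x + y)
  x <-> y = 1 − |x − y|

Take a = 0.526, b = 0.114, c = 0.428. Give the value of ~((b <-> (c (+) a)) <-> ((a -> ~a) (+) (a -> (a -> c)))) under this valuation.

c (+) a = min(1, 0.428 + 0.526) = min(1, 0.954) = 0.954
b <-> (c (+) a) = 1 − |0.114 − 0.954| = 1 − 0.840 = 0.160
~a = 1 − 0.526 = 0.474
a -> ~a = min(1, 1 − 0.526 + 0.474) = min(1, 0.948) = 0.948
a -> c = min(1, 1 − 0.526 + 0.428) = min(1, 0.902) = 0.902
a -> (a -> c) = min(1, 1 − 0.526 + 0.902) = min(1, 1.376) = 1.000
(a -> ~a) (+) (a -> (a -> c)) = min(1, 0.948 + 1.000) = min(1, 1.948) = 1.000
(b <-> (c (+) a)) <-> ((a -> ~a) (+) (a -> (a -> c))) = 1 − |0.160 − 1.000| = 1 − 0.840 = 0.160
~((b <-> (c (+) a)) <-> ((a -> ~a) (+) (a -> (a -> c)))) = 1 − 0.160 = 0.840

0.840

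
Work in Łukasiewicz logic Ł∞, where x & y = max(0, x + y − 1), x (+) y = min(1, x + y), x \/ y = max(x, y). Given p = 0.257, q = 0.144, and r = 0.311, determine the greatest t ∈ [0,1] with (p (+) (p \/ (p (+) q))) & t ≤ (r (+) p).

p (+) q = min(1, 0.257 + 0.144) = min(1, 0.401) = 0.401
p \/ (p (+) q) = max(0.257, 0.401) = 0.401
p (+) (p \/ (p (+) q)) = min(1, 0.257 + 0.401) = min(1, 0.658) = 0.658
So the left factor is p (+) (p \/ (p (+) q)) = 0.658.
r (+) p = min(1, 0.311 + 0.257) = min(1, 0.568) = 0.568
So the right-hand bound is r (+) p = 0.568.
The residuum of the Łukasiewicz t-norm gives the supremum: min(1, 1 − 0.658 + 0.568).
1 − 0.658 + 0.568 = 0.910, so t = min(1, 0.910) = 0.910.
Check: 0.658 & 0.910 = max(0, 0.568) = 0.568 ≤ 0.568.

0.910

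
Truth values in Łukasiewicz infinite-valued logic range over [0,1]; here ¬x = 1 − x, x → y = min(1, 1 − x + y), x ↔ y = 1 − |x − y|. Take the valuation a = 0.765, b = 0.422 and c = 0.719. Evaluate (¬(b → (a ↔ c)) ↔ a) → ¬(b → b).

0.765

a ↔ c = 1 − |0.765 − 0.719| = 1 − 0.046 = 0.954
b → (a ↔ c) = min(1, 1 − 0.422 + 0.954) = min(1, 1.532) = 1.000
¬(b → (a ↔ c)) = 1 − 1.000 = 0.000
¬(b → (a ↔ c)) ↔ a = 1 − |0.000 − 0.765| = 1 − 0.765 = 0.235
b → b = min(1, 1 − 0.422 + 0.422) = min(1, 1.000) = 1.000
¬(b → b) = 1 − 1.000 = 0.000
(¬(b → (a ↔ c)) ↔ a) → ¬(b → b) = min(1, 1 − 0.235 + 0.000) = min(1, 0.765) = 0.765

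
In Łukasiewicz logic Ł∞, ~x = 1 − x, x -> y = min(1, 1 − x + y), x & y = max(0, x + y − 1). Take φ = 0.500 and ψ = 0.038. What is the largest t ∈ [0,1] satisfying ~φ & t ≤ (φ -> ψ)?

~φ = 1 − 0.500 = 0.500
So the left factor is ~φ = 0.500.
φ -> ψ = min(1, 1 − 0.500 + 0.038) = min(1, 0.538) = 0.538
So the right-hand bound is φ -> ψ = 0.538.
The residuum of the Łukasiewicz t-norm gives the supremum: min(1, 1 − 0.500 + 0.538).
1 − 0.500 + 0.538 = 1.038, so t = min(1, 1.038) = 1.000.
Check: 0.500 & 1.000 = max(0, 0.500) = 0.500 ≤ 0.538.

1.000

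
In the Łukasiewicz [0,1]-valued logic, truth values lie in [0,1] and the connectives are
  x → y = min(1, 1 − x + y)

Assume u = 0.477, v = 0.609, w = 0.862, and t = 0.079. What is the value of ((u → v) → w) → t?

0.217

u → v = min(1, 1 − 0.477 + 0.609) = min(1, 1.132) = 1.000
(u → v) → w = min(1, 1 − 1.000 + 0.862) = min(1, 0.862) = 0.862
((u → v) → w) → t = min(1, 1 − 0.862 + 0.079) = min(1, 0.217) = 0.217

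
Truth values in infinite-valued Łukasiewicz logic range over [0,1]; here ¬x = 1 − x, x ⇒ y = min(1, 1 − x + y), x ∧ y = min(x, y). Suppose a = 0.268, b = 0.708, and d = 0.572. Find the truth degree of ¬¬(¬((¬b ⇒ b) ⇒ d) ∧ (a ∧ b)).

0.268

¬b = 1 − 0.708 = 0.292
¬b ⇒ b = min(1, 1 − 0.292 + 0.708) = min(1, 1.416) = 1.000
(¬b ⇒ b) ⇒ d = min(1, 1 − 1.000 + 0.572) = min(1, 0.572) = 0.572
¬((¬b ⇒ b) ⇒ d) = 1 − 0.572 = 0.428
a ∧ b = min(0.268, 0.708) = 0.268
¬((¬b ⇒ b) ⇒ d) ∧ (a ∧ b) = min(0.428, 0.268) = 0.268
¬(¬((¬b ⇒ b) ⇒ d) ∧ (a ∧ b)) = 1 − 0.268 = 0.732
¬¬(¬((¬b ⇒ b) ⇒ d) ∧ (a ∧ b)) = 1 − 0.732 = 0.268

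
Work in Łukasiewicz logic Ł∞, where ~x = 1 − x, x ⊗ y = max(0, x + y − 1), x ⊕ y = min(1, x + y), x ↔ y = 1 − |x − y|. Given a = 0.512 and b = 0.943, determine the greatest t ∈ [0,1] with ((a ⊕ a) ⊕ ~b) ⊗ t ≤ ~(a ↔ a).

a ⊕ a = min(1, 0.512 + 0.512) = min(1, 1.024) = 1.000
~b = 1 − 0.943 = 0.057
(a ⊕ a) ⊕ ~b = min(1, 1.000 + 0.057) = min(1, 1.057) = 1.000
So the left factor is (a ⊕ a) ⊕ ~b = 1.000.
a ↔ a = 1 − |0.512 − 0.512| = 1 − 0.000 = 1.000
~(a ↔ a) = 1 − 1.000 = 0.000
So the right-hand bound is ~(a ↔ a) = 0.000.
The residuum of the Łukasiewicz t-norm gives the supremum: min(1, 1 − 1.000 + 0.000).
1 − 1.000 + 0.000 = 0.000, so t = min(1, 0.000) = 0.000.
Check: 1.000 ⊗ 0.000 = max(0, 0.000) = 0.000 ≤ 0.000.

0.000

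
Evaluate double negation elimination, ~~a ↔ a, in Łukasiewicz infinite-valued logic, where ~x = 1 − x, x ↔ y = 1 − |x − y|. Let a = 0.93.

~a = 1 − 0.93 = 0.07
~~a = 1 − 0.07 = 0.93
~~a ↔ a = 1 − |0.93 − 0.93| = 1 − 0.00 = 1.00
(As expected: always 1 in Ł∞ since negation is involutive.)

1.00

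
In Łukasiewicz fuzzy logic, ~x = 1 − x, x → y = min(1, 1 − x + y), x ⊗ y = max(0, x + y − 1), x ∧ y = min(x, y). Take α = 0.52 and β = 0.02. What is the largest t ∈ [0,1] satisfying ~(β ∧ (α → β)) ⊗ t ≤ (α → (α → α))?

1.00

α → β = min(1, 1 − 0.52 + 0.02) = min(1, 0.50) = 0.50
β ∧ (α → β) = min(0.02, 0.50) = 0.02
~(β ∧ (α → β)) = 1 − 0.02 = 0.98
So the left factor is ~(β ∧ (α → β)) = 0.98.
α → α = min(1, 1 − 0.52 + 0.52) = min(1, 1.00) = 1.00
α → (α → α) = min(1, 1 − 0.52 + 1.00) = min(1, 1.48) = 1.00
So the right-hand bound is α → (α → α) = 1.00.
The residuum of the Łukasiewicz t-norm gives the supremum: min(1, 1 − 0.98 + 1.00).
1 − 0.98 + 1.00 = 1.02, so t = min(1, 1.02) = 1.00.
Check: 0.98 ⊗ 1.00 = max(0, 0.98) = 0.98 ≤ 1.00.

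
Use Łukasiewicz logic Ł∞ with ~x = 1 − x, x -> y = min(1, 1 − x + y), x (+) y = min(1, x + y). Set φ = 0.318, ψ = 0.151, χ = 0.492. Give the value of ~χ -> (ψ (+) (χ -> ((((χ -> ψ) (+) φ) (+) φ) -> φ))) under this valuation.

1.000

~χ = 1 − 0.492 = 0.508
χ -> ψ = min(1, 1 − 0.492 + 0.151) = min(1, 0.659) = 0.659
(χ -> ψ) (+) φ = min(1, 0.659 + 0.318) = min(1, 0.977) = 0.977
((χ -> ψ) (+) φ) (+) φ = min(1, 0.977 + 0.318) = min(1, 1.295) = 1.000
(((χ -> ψ) (+) φ) (+) φ) -> φ = min(1, 1 − 1.000 + 0.318) = min(1, 0.318) = 0.318
χ -> ((((χ -> ψ) (+) φ) (+) φ) -> φ) = min(1, 1 − 0.492 + 0.318) = min(1, 0.826) = 0.826
ψ (+) (χ -> ((((χ -> ψ) (+) φ) (+) φ) -> φ)) = min(1, 0.151 + 0.826) = min(1, 0.977) = 0.977
~χ -> (ψ (+) (χ -> ((((χ -> ψ) (+) φ) (+) φ) -> φ))) = min(1, 1 − 0.508 + 0.977) = min(1, 1.469) = 1.000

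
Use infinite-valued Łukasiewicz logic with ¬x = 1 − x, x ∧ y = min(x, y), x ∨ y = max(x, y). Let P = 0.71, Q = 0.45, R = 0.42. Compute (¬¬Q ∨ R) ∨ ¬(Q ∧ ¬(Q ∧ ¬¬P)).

0.55

¬Q = 1 − 0.45 = 0.55
¬¬Q = 1 − 0.55 = 0.45
¬¬Q ∨ R = max(0.45, 0.42) = 0.45
¬P = 1 − 0.71 = 0.29
¬¬P = 1 − 0.29 = 0.71
Q ∧ ¬¬P = min(0.45, 0.71) = 0.45
¬(Q ∧ ¬¬P) = 1 − 0.45 = 0.55
Q ∧ ¬(Q ∧ ¬¬P) = min(0.45, 0.55) = 0.45
¬(Q ∧ ¬(Q ∧ ¬¬P)) = 1 − 0.45 = 0.55
(¬¬Q ∨ R) ∨ ¬(Q ∧ ¬(Q ∧ ¬¬P)) = max(0.45, 0.55) = 0.55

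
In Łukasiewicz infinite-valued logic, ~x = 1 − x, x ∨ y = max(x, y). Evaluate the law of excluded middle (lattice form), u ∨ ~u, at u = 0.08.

0.92

~u = 1 − 0.08 = 0.92
u ∨ ~u = max(0.08, 0.92) = 0.92
(The value 0.92 < 1 shows this instance is not satisfied; not a Ł∞-tautology — its value is max(a, 1−a).)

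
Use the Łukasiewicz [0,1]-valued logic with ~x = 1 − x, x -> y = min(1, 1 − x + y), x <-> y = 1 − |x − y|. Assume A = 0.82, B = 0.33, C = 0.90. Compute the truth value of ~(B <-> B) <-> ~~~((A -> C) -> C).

0.90

B <-> B = 1 − |0.33 − 0.33| = 1 − 0.00 = 1.00
~(B <-> B) = 1 − 1.00 = 0.00
A -> C = min(1, 1 − 0.82 + 0.90) = min(1, 1.08) = 1.00
(A -> C) -> C = min(1, 1 − 1.00 + 0.90) = min(1, 0.90) = 0.90
~((A -> C) -> C) = 1 − 0.90 = 0.10
~~((A -> C) -> C) = 1 − 0.10 = 0.90
~~~((A -> C) -> C) = 1 − 0.90 = 0.10
~(B <-> B) <-> ~~~((A -> C) -> C) = 1 − |0.00 − 0.10| = 1 − 0.10 = 0.90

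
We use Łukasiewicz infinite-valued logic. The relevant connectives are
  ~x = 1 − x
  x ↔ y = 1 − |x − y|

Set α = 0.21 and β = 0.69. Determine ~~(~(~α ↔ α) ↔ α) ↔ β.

~α = 1 − 0.21 = 0.79
~α ↔ α = 1 − |0.79 − 0.21| = 1 − 0.58 = 0.42
~(~α ↔ α) = 1 − 0.42 = 0.58
~(~α ↔ α) ↔ α = 1 − |0.58 − 0.21| = 1 − 0.37 = 0.63
~(~(~α ↔ α) ↔ α) = 1 − 0.63 = 0.37
~~(~(~α ↔ α) ↔ α) = 1 − 0.37 = 0.63
~~(~(~α ↔ α) ↔ α) ↔ β = 1 − |0.63 − 0.69| = 1 − 0.06 = 0.94

0.94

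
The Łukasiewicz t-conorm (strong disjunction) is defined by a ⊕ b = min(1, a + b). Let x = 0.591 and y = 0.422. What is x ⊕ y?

1.000

x ⊕ y = min(1, 0.591 + 0.422) = min(1, 1.013) = 1.000
For comparison, the Gödel t-conorm max(a, b) would give 0.591.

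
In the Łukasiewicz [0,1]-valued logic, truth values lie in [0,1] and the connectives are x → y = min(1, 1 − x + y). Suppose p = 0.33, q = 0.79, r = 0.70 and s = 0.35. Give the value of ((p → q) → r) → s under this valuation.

p → q = min(1, 1 − 0.33 + 0.79) = min(1, 1.46) = 1.00
(p → q) → r = min(1, 1 − 1.00 + 0.70) = min(1, 0.70) = 0.70
((p → q) → r) → s = min(1, 1 − 0.70 + 0.35) = min(1, 0.65) = 0.65

0.65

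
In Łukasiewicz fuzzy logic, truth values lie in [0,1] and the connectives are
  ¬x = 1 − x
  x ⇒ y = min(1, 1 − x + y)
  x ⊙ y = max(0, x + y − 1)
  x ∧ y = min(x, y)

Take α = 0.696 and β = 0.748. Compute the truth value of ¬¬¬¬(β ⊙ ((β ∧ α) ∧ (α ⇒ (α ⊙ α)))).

β ∧ α = min(0.748, 0.696) = 0.696
α ⊙ α = max(0, 0.696 + 0.696 − 1) = max(0, 0.392) = 0.392
α ⇒ (α ⊙ α) = min(1, 1 − 0.696 + 0.392) = min(1, 0.696) = 0.696
(β ∧ α) ∧ (α ⇒ (α ⊙ α)) = min(0.696, 0.696) = 0.696
β ⊙ ((β ∧ α) ∧ (α ⇒ (α ⊙ α))) = max(0, 0.748 + 0.696 − 1) = max(0, 0.444) = 0.444
¬(β ⊙ ((β ∧ α) ∧ (α ⇒ (α ⊙ α)))) = 1 − 0.444 = 0.556
¬¬(β ⊙ ((β ∧ α) ∧ (α ⇒ (α ⊙ α)))) = 1 − 0.556 = 0.444
¬¬¬(β ⊙ ((β ∧ α) ∧ (α ⇒ (α ⊙ α)))) = 1 − 0.444 = 0.556
¬¬¬¬(β ⊙ ((β ∧ α) ∧ (α ⇒ (α ⊙ α)))) = 1 − 0.556 = 0.444

0.444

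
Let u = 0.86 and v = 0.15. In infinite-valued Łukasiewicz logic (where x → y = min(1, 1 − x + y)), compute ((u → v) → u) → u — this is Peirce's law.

0.86

u → v = min(1, 1 − 0.86 + 0.15) = min(1, 0.29) = 0.29
(u → v) → u = min(1, 1 − 0.29 + 0.86) = min(1, 1.57) = 1.00
((u → v) → u) → u = min(1, 1 − 1.00 + 0.86) = min(1, 0.86) = 0.86
(The value 0.86 < 1 shows this instance is not satisfied; not a Ł∞-tautology in general.)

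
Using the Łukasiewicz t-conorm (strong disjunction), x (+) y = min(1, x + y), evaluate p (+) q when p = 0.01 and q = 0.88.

p (+) q = min(1, 0.01 + 0.88) = min(1, 0.89) = 0.89
For comparison, the Gödel t-conorm max(x, y) would give 0.88.

0.89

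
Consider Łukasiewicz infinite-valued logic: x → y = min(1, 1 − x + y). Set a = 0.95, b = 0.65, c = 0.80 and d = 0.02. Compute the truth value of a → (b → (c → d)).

0.62

c → d = min(1, 1 − 0.80 + 0.02) = min(1, 0.22) = 0.22
b → (c → d) = min(1, 1 − 0.65 + 0.22) = min(1, 0.57) = 0.57
a → (b → (c → d)) = min(1, 1 − 0.95 + 0.57) = min(1, 0.62) = 0.62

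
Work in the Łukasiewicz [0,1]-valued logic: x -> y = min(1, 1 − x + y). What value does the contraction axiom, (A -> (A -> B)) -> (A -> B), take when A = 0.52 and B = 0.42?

A -> B = min(1, 1 − 0.52 + 0.42) = min(1, 0.90) = 0.90
A -> (A -> B) = min(1, 1 − 0.52 + 0.90) = min(1, 1.38) = 1.00
(A -> (A -> B)) -> (A -> B) = min(1, 1 − 1.00 + 0.90) = min(1, 0.90) = 0.90
(The value 0.90 < 1 shows this instance is not satisfied; fails in Ł∞ (the t-norm is not idempotent).)

0.90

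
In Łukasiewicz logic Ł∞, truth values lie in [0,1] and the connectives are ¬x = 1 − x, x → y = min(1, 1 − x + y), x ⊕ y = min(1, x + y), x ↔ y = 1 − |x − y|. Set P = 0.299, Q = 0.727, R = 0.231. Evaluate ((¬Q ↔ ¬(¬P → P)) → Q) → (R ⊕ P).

¬Q = 1 − 0.727 = 0.273
¬P = 1 − 0.299 = 0.701
¬P → P = min(1, 1 − 0.701 + 0.299) = min(1, 0.598) = 0.598
¬(¬P → P) = 1 − 0.598 = 0.402
¬Q ↔ ¬(¬P → P) = 1 − |0.273 − 0.402| = 1 − 0.129 = 0.871
(¬Q ↔ ¬(¬P → P)) → Q = min(1, 1 − 0.871 + 0.727) = min(1, 0.856) = 0.856
R ⊕ P = min(1, 0.231 + 0.299) = min(1, 0.530) = 0.530
((¬Q ↔ ¬(¬P → P)) → Q) → (R ⊕ P) = min(1, 1 − 0.856 + 0.530) = min(1, 0.674) = 0.674

0.674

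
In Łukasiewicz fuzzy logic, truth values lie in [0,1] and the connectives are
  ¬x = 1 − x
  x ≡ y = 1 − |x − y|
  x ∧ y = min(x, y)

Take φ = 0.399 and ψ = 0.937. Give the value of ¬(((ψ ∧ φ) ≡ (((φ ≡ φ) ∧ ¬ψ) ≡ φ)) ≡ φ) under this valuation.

ψ ∧ φ = min(0.937, 0.399) = 0.399
φ ≡ φ = 1 − |0.399 − 0.399| = 1 − 0.000 = 1.000
¬ψ = 1 − 0.937 = 0.063
(φ ≡ φ) ∧ ¬ψ = min(1.000, 0.063) = 0.063
((φ ≡ φ) ∧ ¬ψ) ≡ φ = 1 − |0.063 − 0.399| = 1 − 0.336 = 0.664
(ψ ∧ φ) ≡ (((φ ≡ φ) ∧ ¬ψ) ≡ φ) = 1 − |0.399 − 0.664| = 1 − 0.265 = 0.735
((ψ ∧ φ) ≡ (((φ ≡ φ) ∧ ¬ψ) ≡ φ)) ≡ φ = 1 − |0.735 − 0.399| = 1 − 0.336 = 0.664
¬(((ψ ∧ φ) ≡ (((φ ≡ φ) ∧ ¬ψ) ≡ φ)) ≡ φ) = 1 − 0.664 = 0.336

0.336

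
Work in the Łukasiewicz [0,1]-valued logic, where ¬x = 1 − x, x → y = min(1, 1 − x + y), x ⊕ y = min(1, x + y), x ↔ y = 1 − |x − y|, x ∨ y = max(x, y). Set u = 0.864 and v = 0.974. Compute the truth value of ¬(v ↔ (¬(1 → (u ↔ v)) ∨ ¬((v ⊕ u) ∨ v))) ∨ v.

u ↔ v = 1 − |0.864 − 0.974| = 1 − 0.110 = 0.890
1 → (u ↔ v) = min(1, 1 − 1.000 + 0.890) = min(1, 0.890) = 0.890
¬(1 → (u ↔ v)) = 1 − 0.890 = 0.110
v ⊕ u = min(1, 0.974 + 0.864) = min(1, 1.838) = 1.000
(v ⊕ u) ∨ v = max(1.000, 0.974) = 1.000
¬((v ⊕ u) ∨ v) = 1 − 1.000 = 0.000
¬(1 → (u ↔ v)) ∨ ¬((v ⊕ u) ∨ v) = max(0.110, 0.000) = 0.110
v ↔ (¬(1 → (u ↔ v)) ∨ ¬((v ⊕ u) ∨ v)) = 1 − |0.974 − 0.110| = 1 − 0.864 = 0.136
¬(v ↔ (¬(1 → (u ↔ v)) ∨ ¬((v ⊕ u) ∨ v))) = 1 − 0.136 = 0.864
¬(v ↔ (¬(1 → (u ↔ v)) ∨ ¬((v ⊕ u) ∨ v))) ∨ v = max(0.864, 0.974) = 0.974

0.974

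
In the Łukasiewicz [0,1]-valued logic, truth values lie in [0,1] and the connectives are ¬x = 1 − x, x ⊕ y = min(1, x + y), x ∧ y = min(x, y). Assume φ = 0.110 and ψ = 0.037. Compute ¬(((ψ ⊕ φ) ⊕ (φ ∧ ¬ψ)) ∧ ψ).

0.963

ψ ⊕ φ = min(1, 0.037 + 0.110) = min(1, 0.147) = 0.147
¬ψ = 1 − 0.037 = 0.963
φ ∧ ¬ψ = min(0.110, 0.963) = 0.110
(ψ ⊕ φ) ⊕ (φ ∧ ¬ψ) = min(1, 0.147 + 0.110) = min(1, 0.257) = 0.257
((ψ ⊕ φ) ⊕ (φ ∧ ¬ψ)) ∧ ψ = min(0.257, 0.037) = 0.037
¬(((ψ ⊕ φ) ⊕ (φ ∧ ¬ψ)) ∧ ψ) = 1 − 0.037 = 0.963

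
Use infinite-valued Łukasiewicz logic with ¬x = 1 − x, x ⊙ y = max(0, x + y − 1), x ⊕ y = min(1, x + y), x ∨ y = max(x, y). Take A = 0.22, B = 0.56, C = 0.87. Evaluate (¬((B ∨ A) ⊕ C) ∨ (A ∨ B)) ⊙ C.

0.43

B ∨ A = max(0.56, 0.22) = 0.56
(B ∨ A) ⊕ C = min(1, 0.56 + 0.87) = min(1, 1.43) = 1.00
¬((B ∨ A) ⊕ C) = 1 − 1.00 = 0.00
A ∨ B = max(0.22, 0.56) = 0.56
¬((B ∨ A) ⊕ C) ∨ (A ∨ B) = max(0.00, 0.56) = 0.56
(¬((B ∨ A) ⊕ C) ∨ (A ∨ B)) ⊙ C = max(0, 0.56 + 0.87 − 1) = max(0, 0.43) = 0.43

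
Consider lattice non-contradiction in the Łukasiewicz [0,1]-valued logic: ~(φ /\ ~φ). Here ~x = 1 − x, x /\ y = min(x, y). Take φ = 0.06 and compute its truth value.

~φ = 1 − 0.06 = 0.94
φ /\ ~φ = min(0.06, 0.94) = 0.06
~(φ /\ ~φ) = 1 − 0.06 = 0.94
(The value 0.94 < 1 shows this instance is not satisfied; not a Ł∞-tautology — its value is 1 − min(a, 1−a).)

0.94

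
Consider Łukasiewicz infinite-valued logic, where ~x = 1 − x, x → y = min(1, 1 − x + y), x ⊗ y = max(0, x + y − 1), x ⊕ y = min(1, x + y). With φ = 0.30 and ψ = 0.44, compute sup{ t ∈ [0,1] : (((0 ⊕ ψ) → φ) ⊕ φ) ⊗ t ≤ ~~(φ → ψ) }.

1.00

0 ⊕ ψ = min(1, 0.00 + 0.44) = min(1, 0.44) = 0.44
(0 ⊕ ψ) → φ = min(1, 1 − 0.44 + 0.30) = min(1, 0.86) = 0.86
((0 ⊕ ψ) → φ) ⊕ φ = min(1, 0.86 + 0.30) = min(1, 1.16) = 1.00
So the left factor is ((0 ⊕ ψ) → φ) ⊕ φ = 1.00.
φ → ψ = min(1, 1 − 0.30 + 0.44) = min(1, 1.14) = 1.00
~(φ → ψ) = 1 − 1.00 = 0.00
~~(φ → ψ) = 1 − 0.00 = 1.00
So the right-hand bound is ~~(φ → ψ) = 1.00.
The residuum of the Łukasiewicz t-norm gives the supremum: min(1, 1 − 1.00 + 1.00).
1 − 1.00 + 1.00 = 1.00, so t = min(1, 1.00) = 1.00.
Check: 1.00 ⊗ 1.00 = max(0, 1.00) = 1.00 ≤ 1.00.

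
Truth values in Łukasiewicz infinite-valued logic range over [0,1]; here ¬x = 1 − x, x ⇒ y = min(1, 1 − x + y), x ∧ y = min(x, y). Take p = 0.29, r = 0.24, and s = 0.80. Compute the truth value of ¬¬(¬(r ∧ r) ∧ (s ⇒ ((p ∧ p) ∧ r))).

r ∧ r = min(0.24, 0.24) = 0.24
¬(r ∧ r) = 1 − 0.24 = 0.76
p ∧ p = min(0.29, 0.29) = 0.29
(p ∧ p) ∧ r = min(0.29, 0.24) = 0.24
s ⇒ ((p ∧ p) ∧ r) = min(1, 1 − 0.80 + 0.24) = min(1, 0.44) = 0.44
¬(r ∧ r) ∧ (s ⇒ ((p ∧ p) ∧ r)) = min(0.76, 0.44) = 0.44
¬(¬(r ∧ r) ∧ (s ⇒ ((p ∧ p) ∧ r))) = 1 − 0.44 = 0.56
¬¬(¬(r ∧ r) ∧ (s ⇒ ((p ∧ p) ∧ r))) = 1 − 0.56 = 0.44

0.44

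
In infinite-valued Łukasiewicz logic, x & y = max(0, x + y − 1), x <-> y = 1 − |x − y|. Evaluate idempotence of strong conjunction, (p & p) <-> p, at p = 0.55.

0.55

p & p = max(0, 0.55 + 0.55 − 1) = max(0, 0.10) = 0.10
(p & p) <-> p = 1 − |0.10 − 0.55| = 1 − 0.45 = 0.55
(The value 0.55 < 1 shows this instance is not satisfied; fails in Ł∞ since a ⊗ a = max(0, 2a−1) ≠ a in general.)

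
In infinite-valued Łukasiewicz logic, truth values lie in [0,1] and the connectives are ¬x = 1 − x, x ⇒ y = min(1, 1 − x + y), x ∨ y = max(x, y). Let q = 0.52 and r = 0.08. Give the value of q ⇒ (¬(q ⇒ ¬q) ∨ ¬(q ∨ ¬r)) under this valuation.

¬q = 1 − 0.52 = 0.48
q ⇒ ¬q = min(1, 1 − 0.52 + 0.48) = min(1, 0.96) = 0.96
¬(q ⇒ ¬q) = 1 − 0.96 = 0.04
¬r = 1 − 0.08 = 0.92
q ∨ ¬r = max(0.52, 0.92) = 0.92
¬(q ∨ ¬r) = 1 − 0.92 = 0.08
¬(q ⇒ ¬q) ∨ ¬(q ∨ ¬r) = max(0.04, 0.08) = 0.08
q ⇒ (¬(q ⇒ ¬q) ∨ ¬(q ∨ ¬r)) = min(1, 1 − 0.52 + 0.08) = min(1, 0.56) = 0.56

0.56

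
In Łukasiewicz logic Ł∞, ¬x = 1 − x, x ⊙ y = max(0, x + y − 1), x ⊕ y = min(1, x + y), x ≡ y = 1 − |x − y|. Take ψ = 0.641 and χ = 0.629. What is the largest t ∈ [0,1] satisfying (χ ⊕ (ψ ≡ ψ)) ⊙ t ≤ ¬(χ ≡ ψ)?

0.012

ψ ≡ ψ = 1 − |0.641 − 0.641| = 1 − 0.000 = 1.000
χ ⊕ (ψ ≡ ψ) = min(1, 0.629 + 1.000) = min(1, 1.629) = 1.000
So the left factor is χ ⊕ (ψ ≡ ψ) = 1.000.
χ ≡ ψ = 1 − |0.629 − 0.641| = 1 − 0.012 = 0.988
¬(χ ≡ ψ) = 1 − 0.988 = 0.012
So the right-hand bound is ¬(χ ≡ ψ) = 0.012.
The residuum of the Łukasiewicz t-norm gives the supremum: min(1, 1 − 1.000 + 0.012).
1 − 1.000 + 0.012 = 0.012, so t = min(1, 0.012) = 0.012.
Check: 1.000 ⊙ 0.012 = max(0, 0.012) = 0.012 ≤ 0.012.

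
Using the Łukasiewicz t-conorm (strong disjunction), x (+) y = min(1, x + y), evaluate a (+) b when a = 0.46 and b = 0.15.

a (+) b = min(1, 0.46 + 0.15) = min(1, 0.61) = 0.61
For comparison, the Gödel t-conorm max(x, y) would give 0.46.

0.61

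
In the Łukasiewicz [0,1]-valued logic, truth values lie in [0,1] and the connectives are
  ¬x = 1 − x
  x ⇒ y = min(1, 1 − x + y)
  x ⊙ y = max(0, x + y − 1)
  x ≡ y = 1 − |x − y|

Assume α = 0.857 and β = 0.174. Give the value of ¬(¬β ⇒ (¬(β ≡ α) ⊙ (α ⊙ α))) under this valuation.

0.429

¬β = 1 − 0.174 = 0.826
β ≡ α = 1 − |0.174 − 0.857| = 1 − 0.683 = 0.317
¬(β ≡ α) = 1 − 0.317 = 0.683
α ⊙ α = max(0, 0.857 + 0.857 − 1) = max(0, 0.714) = 0.714
¬(β ≡ α) ⊙ (α ⊙ α) = max(0, 0.683 + 0.714 − 1) = max(0, 0.397) = 0.397
¬β ⇒ (¬(β ≡ α) ⊙ (α ⊙ α)) = min(1, 1 − 0.826 + 0.397) = min(1, 0.571) = 0.571
¬(¬β ⇒ (¬(β ≡ α) ⊙ (α ⊙ α))) = 1 − 0.571 = 0.429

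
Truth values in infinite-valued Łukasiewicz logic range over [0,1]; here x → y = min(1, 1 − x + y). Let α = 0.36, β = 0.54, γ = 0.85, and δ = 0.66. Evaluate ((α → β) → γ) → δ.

0.81

α → β = min(1, 1 − 0.36 + 0.54) = min(1, 1.18) = 1.00
(α → β) → γ = min(1, 1 − 1.00 + 0.85) = min(1, 0.85) = 0.85
((α → β) → γ) → δ = min(1, 1 − 0.85 + 0.66) = min(1, 0.81) = 0.81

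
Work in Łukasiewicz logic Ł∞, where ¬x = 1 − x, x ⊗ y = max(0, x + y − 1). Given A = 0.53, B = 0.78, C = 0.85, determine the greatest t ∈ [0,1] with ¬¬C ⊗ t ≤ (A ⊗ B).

0.46

¬C = 1 − 0.85 = 0.15
¬¬C = 1 − 0.15 = 0.85
So the left factor is ¬¬C = 0.85.
A ⊗ B = max(0, 0.53 + 0.78 − 1) = max(0, 0.31) = 0.31
So the right-hand bound is A ⊗ B = 0.31.
The residuum of the Łukasiewicz t-norm gives the supremum: min(1, 1 − 0.85 + 0.31).
1 − 0.85 + 0.31 = 0.46, so t = min(1, 0.46) = 0.46.
Check: 0.85 ⊗ 0.46 = max(0, 0.31) = 0.31 ≤ 0.31.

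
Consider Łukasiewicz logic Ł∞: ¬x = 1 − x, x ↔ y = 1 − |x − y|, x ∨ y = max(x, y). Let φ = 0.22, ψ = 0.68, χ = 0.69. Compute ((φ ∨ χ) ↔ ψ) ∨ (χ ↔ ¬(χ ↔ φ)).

0.99

φ ∨ χ = max(0.22, 0.69) = 0.69
(φ ∨ χ) ↔ ψ = 1 − |0.69 − 0.68| = 1 − 0.01 = 0.99
χ ↔ φ = 1 − |0.69 − 0.22| = 1 − 0.47 = 0.53
¬(χ ↔ φ) = 1 − 0.53 = 0.47
χ ↔ ¬(χ ↔ φ) = 1 − |0.69 − 0.47| = 1 − 0.22 = 0.78
((φ ∨ χ) ↔ ψ) ∨ (χ ↔ ¬(χ ↔ φ)) = max(0.99, 0.78) = 0.99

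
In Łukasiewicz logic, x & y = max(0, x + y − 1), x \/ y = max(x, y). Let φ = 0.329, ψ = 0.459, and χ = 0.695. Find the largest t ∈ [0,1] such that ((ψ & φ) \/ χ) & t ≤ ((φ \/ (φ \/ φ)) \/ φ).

ψ & φ = max(0, 0.459 + 0.329 − 1) = max(0, -0.212) = 0.000
(ψ & φ) \/ χ = max(0.000, 0.695) = 0.695
So the left factor is (ψ & φ) \/ χ = 0.695.
φ \/ φ = max(0.329, 0.329) = 0.329
φ \/ (φ \/ φ) = max(0.329, 0.329) = 0.329
(φ \/ (φ \/ φ)) \/ φ = max(0.329, 0.329) = 0.329
So the right-hand bound is (φ \/ (φ \/ φ)) \/ φ = 0.329.
The residuum of the Łukasiewicz t-norm gives the supremum: min(1, 1 − 0.695 + 0.329).
1 − 0.695 + 0.329 = 0.634, so t = min(1, 0.634) = 0.634.
Check: 0.695 & 0.634 = max(0, 0.329) = 0.329 ≤ 0.329.

0.634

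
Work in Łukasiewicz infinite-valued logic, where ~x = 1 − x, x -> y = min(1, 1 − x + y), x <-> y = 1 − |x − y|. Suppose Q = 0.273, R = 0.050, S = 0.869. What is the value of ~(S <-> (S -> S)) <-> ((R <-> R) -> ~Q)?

0.404

S -> S = min(1, 1 − 0.869 + 0.869) = min(1, 1.000) = 1.000
S <-> (S -> S) = 1 − |0.869 − 1.000| = 1 − 0.131 = 0.869
~(S <-> (S -> S)) = 1 − 0.869 = 0.131
R <-> R = 1 − |0.050 − 0.050| = 1 − 0.000 = 1.000
~Q = 1 − 0.273 = 0.727
(R <-> R) -> ~Q = min(1, 1 − 1.000 + 0.727) = min(1, 0.727) = 0.727
~(S <-> (S -> S)) <-> ((R <-> R) -> ~Q) = 1 − |0.131 − 0.727| = 1 − 0.596 = 0.404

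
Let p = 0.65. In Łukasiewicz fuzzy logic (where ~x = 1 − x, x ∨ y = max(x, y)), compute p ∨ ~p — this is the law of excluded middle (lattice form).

~p = 1 − 0.65 = 0.35
p ∨ ~p = max(0.65, 0.35) = 0.65
(The value 0.65 < 1 shows this instance is not satisfied; not a Ł∞-tautology — its value is max(a, 1−a).)

0.65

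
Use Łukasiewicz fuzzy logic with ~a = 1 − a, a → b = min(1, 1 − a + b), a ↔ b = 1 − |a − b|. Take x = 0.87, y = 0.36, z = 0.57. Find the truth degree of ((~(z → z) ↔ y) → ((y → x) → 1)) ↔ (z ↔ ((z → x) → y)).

0.79

z → z = min(1, 1 − 0.57 + 0.57) = min(1, 1.00) = 1.00
~(z → z) = 1 − 1.00 = 0.00
~(z → z) ↔ y = 1 − |0.00 − 0.36| = 1 − 0.36 = 0.64
y → x = min(1, 1 − 0.36 + 0.87) = min(1, 1.51) = 1.00
(y → x) → 1 = min(1, 1 − 1.00 + 1.00) = min(1, 1.00) = 1.00
(~(z → z) ↔ y) → ((y → x) → 1) = min(1, 1 − 0.64 + 1.00) = min(1, 1.36) = 1.00
z → x = min(1, 1 − 0.57 + 0.87) = min(1, 1.30) = 1.00
(z → x) → y = min(1, 1 − 1.00 + 0.36) = min(1, 0.36) = 0.36
z ↔ ((z → x) → y) = 1 − |0.57 − 0.36| = 1 − 0.21 = 0.79
((~(z → z) ↔ y) → ((y → x) → 1)) ↔ (z ↔ ((z → x) → y)) = 1 − |1.00 − 0.79| = 1 − 0.21 = 0.79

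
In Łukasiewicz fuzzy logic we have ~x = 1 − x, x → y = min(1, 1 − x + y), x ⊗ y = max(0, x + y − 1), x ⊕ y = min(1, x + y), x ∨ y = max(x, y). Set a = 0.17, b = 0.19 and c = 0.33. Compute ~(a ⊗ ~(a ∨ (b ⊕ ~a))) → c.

~a = 1 − 0.17 = 0.83
b ⊕ ~a = min(1, 0.19 + 0.83) = min(1, 1.02) = 1.00
a ∨ (b ⊕ ~a) = max(0.17, 1.00) = 1.00
~(a ∨ (b ⊕ ~a)) = 1 − 1.00 = 0.00
a ⊗ ~(a ∨ (b ⊕ ~a)) = max(0, 0.17 + 0.00 − 1) = max(0, -0.83) = 0.00
~(a ⊗ ~(a ∨ (b ⊕ ~a))) = 1 − 0.00 = 1.00
~(a ⊗ ~(a ∨ (b ⊕ ~a))) → c = min(1, 1 − 1.00 + 0.33) = min(1, 0.33) = 0.33

0.33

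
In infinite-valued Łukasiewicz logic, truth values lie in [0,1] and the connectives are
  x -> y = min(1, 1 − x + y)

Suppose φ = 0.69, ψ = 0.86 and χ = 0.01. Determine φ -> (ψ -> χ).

0.46

ψ -> χ = min(1, 1 − 0.86 + 0.01) = min(1, 0.15) = 0.15
φ -> (ψ -> χ) = min(1, 1 − 0.69 + 0.15) = min(1, 0.46) = 0.46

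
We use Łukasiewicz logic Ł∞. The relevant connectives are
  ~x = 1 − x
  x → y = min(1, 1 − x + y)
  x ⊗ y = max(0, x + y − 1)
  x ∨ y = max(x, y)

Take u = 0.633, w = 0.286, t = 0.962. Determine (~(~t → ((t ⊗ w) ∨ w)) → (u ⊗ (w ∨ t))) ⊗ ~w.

~t = 1 − 0.962 = 0.038
t ⊗ w = max(0, 0.962 + 0.286 − 1) = max(0, 0.248) = 0.248
(t ⊗ w) ∨ w = max(0.248, 0.286) = 0.286
~t → ((t ⊗ w) ∨ w) = min(1, 1 − 0.038 + 0.286) = min(1, 1.248) = 1.000
~(~t → ((t ⊗ w) ∨ w)) = 1 − 1.000 = 0.000
w ∨ t = max(0.286, 0.962) = 0.962
u ⊗ (w ∨ t) = max(0, 0.633 + 0.962 − 1) = max(0, 0.595) = 0.595
~(~t → ((t ⊗ w) ∨ w)) → (u ⊗ (w ∨ t)) = min(1, 1 − 0.000 + 0.595) = min(1, 1.595) = 1.000
~w = 1 − 0.286 = 0.714
(~(~t → ((t ⊗ w) ∨ w)) → (u ⊗ (w ∨ t))) ⊗ ~w = max(0, 1.000 + 0.714 − 1) = max(0, 0.714) = 0.714

0.714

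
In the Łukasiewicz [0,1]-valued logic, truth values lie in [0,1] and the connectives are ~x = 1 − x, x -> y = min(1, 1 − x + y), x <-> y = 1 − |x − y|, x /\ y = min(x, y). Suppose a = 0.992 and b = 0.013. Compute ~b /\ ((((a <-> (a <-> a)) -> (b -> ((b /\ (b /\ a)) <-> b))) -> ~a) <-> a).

0.016

~b = 1 − 0.013 = 0.987
a <-> a = 1 − |0.992 − 0.992| = 1 − 0.000 = 1.000
a <-> (a <-> a) = 1 − |0.992 − 1.000| = 1 − 0.008 = 0.992
b /\ a = min(0.013, 0.992) = 0.013
b /\ (b /\ a) = min(0.013, 0.013) = 0.013
(b /\ (b /\ a)) <-> b = 1 − |0.013 − 0.013| = 1 − 0.000 = 1.000
b -> ((b /\ (b /\ a)) <-> b) = min(1, 1 − 0.013 + 1.000) = min(1, 1.987) = 1.000
(a <-> (a <-> a)) -> (b -> ((b /\ (b /\ a)) <-> b)) = min(1, 1 − 0.992 + 1.000) = min(1, 1.008) = 1.000
~a = 1 − 0.992 = 0.008
((a <-> (a <-> a)) -> (b -> ((b /\ (b /\ a)) <-> b))) -> ~a = min(1, 1 − 1.000 + 0.008) = min(1, 0.008) = 0.008
(((a <-> (a <-> a)) -> (b -> ((b /\ (b /\ a)) <-> b))) -> ~a) <-> a = 1 − |0.008 − 0.992| = 1 − 0.984 = 0.016
~b /\ ((((a <-> (a <-> a)) -> (b -> ((b /\ (b /\ a)) <-> b))) -> ~a) <-> a) = min(0.987, 0.016) = 0.016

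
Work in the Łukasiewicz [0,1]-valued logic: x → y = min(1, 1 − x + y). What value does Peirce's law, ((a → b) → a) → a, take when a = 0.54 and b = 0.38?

0.84

a → b = min(1, 1 − 0.54 + 0.38) = min(1, 0.84) = 0.84
(a → b) → a = min(1, 1 − 0.84 + 0.54) = min(1, 0.70) = 0.70
((a → b) → a) → a = min(1, 1 − 0.70 + 0.54) = min(1, 0.84) = 0.84
(The value 0.84 < 1 shows this instance is not satisfied; not a Ł∞-tautology in general.)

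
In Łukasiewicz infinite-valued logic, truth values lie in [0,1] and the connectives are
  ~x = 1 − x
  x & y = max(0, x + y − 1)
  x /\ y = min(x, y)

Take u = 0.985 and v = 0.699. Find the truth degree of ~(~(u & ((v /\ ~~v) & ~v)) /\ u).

~v = 1 − 0.699 = 0.301
~~v = 1 − 0.301 = 0.699
v /\ ~~v = min(0.699, 0.699) = 0.699
(v /\ ~~v) & ~v = max(0, 0.699 + 0.301 − 1) = max(0, 0.000) = 0.000
u & ((v /\ ~~v) & ~v) = max(0, 0.985 + 0.000 − 1) = max(0, -0.015) = 0.000
~(u & ((v /\ ~~v) & ~v)) = 1 − 0.000 = 1.000
~(u & ((v /\ ~~v) & ~v)) /\ u = min(1.000, 0.985) = 0.985
~(~(u & ((v /\ ~~v) & ~v)) /\ u) = 1 − 0.985 = 0.015

0.015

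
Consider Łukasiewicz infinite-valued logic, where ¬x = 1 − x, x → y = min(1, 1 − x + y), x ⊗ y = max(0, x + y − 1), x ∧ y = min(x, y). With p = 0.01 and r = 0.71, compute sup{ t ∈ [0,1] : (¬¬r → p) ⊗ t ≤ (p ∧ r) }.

¬r = 1 − 0.71 = 0.29
¬¬r = 1 − 0.29 = 0.71
¬¬r → p = min(1, 1 − 0.71 + 0.01) = min(1, 0.30) = 0.30
So the left factor is ¬¬r → p = 0.30.
p ∧ r = min(0.01, 0.71) = 0.01
So the right-hand bound is p ∧ r = 0.01.
The residuum of the Łukasiewicz t-norm gives the supremum: min(1, 1 − 0.30 + 0.01).
1 − 0.30 + 0.01 = 0.71, so t = min(1, 0.71) = 0.71.
Check: 0.30 ⊗ 0.71 = max(0, 0.01) = 0.01 ≤ 0.01.

0.71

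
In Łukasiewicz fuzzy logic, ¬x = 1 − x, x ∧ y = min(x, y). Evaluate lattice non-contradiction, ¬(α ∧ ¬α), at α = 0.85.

¬α = 1 − 0.85 = 0.15
α ∧ ¬α = min(0.85, 0.15) = 0.15
¬(α ∧ ¬α) = 1 − 0.15 = 0.85
(The value 0.85 < 1 shows this instance is not satisfied; not a Ł∞-tautology — its value is 1 − min(a, 1−a).)

0.85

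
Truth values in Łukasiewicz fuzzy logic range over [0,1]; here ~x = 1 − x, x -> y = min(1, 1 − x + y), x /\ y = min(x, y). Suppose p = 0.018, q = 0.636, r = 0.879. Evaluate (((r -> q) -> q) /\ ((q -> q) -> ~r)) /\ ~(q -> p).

r -> q = min(1, 1 − 0.879 + 0.636) = min(1, 0.757) = 0.757
(r -> q) -> q = min(1, 1 − 0.757 + 0.636) = min(1, 0.879) = 0.879
q -> q = min(1, 1 − 0.636 + 0.636) = min(1, 1.000) = 1.000
~r = 1 − 0.879 = 0.121
(q -> q) -> ~r = min(1, 1 − 1.000 + 0.121) = min(1, 0.121) = 0.121
((r -> q) -> q) /\ ((q -> q) -> ~r) = min(0.879, 0.121) = 0.121
q -> p = min(1, 1 − 0.636 + 0.018) = min(1, 0.382) = 0.382
~(q -> p) = 1 − 0.382 = 0.618
(((r -> q) -> q) /\ ((q -> q) -> ~r)) /\ ~(q -> p) = min(0.121, 0.618) = 0.121

0.121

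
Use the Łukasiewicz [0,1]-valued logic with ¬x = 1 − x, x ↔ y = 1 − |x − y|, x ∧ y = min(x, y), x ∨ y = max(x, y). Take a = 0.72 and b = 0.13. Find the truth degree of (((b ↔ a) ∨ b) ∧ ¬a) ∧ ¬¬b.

0.13

b ↔ a = 1 − |0.13 − 0.72| = 1 − 0.59 = 0.41
(b ↔ a) ∨ b = max(0.41, 0.13) = 0.41
¬a = 1 − 0.72 = 0.28
((b ↔ a) ∨ b) ∧ ¬a = min(0.41, 0.28) = 0.28
¬b = 1 − 0.13 = 0.87
¬¬b = 1 − 0.87 = 0.13
(((b ↔ a) ∨ b) ∧ ¬a) ∧ ¬¬b = min(0.28, 0.13) = 0.13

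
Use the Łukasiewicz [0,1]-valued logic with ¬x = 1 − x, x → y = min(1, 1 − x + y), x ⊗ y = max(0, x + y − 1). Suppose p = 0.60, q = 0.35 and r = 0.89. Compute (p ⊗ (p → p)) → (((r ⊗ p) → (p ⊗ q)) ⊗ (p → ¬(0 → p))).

p → p = min(1, 1 − 0.60 + 0.60) = min(1, 1.00) = 1.00
p ⊗ (p → p) = max(0, 0.60 + 1.00 − 1) = max(0, 0.60) = 0.60
r ⊗ p = max(0, 0.89 + 0.60 − 1) = max(0, 0.49) = 0.49
p ⊗ q = max(0, 0.60 + 0.35 − 1) = max(0, -0.05) = 0.00
(r ⊗ p) → (p ⊗ q) = min(1, 1 − 0.49 + 0.00) = min(1, 0.51) = 0.51
0 → p = min(1, 1 − 0.00 + 0.60) = min(1, 1.60) = 1.00
¬(0 → p) = 1 − 1.00 = 0.00
p → ¬(0 → p) = min(1, 1 − 0.60 + 0.00) = min(1, 0.40) = 0.40
((r ⊗ p) → (p ⊗ q)) ⊗ (p → ¬(0 → p)) = max(0, 0.51 + 0.40 − 1) = max(0, -0.09) = 0.00
(p ⊗ (p → p)) → (((r ⊗ p) → (p ⊗ q)) ⊗ (p → ¬(0 → p))) = min(1, 1 − 0.60 + 0.00) = min(1, 0.40) = 0.40

0.40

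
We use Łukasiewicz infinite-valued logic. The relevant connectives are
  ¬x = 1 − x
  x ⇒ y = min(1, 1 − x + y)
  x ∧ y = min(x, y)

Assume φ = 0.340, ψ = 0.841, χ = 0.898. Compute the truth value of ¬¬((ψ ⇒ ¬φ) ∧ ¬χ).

0.102

¬φ = 1 − 0.340 = 0.660
ψ ⇒ ¬φ = min(1, 1 − 0.841 + 0.660) = min(1, 0.819) = 0.819
¬χ = 1 − 0.898 = 0.102
(ψ ⇒ ¬φ) ∧ ¬χ = min(0.819, 0.102) = 0.102
¬((ψ ⇒ ¬φ) ∧ ¬χ) = 1 − 0.102 = 0.898
¬¬((ψ ⇒ ¬φ) ∧ ¬χ) = 1 − 0.898 = 0.102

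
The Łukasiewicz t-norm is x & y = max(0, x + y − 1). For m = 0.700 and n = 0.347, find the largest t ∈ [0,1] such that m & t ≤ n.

0.647

The residuum of the Łukasiewicz t-norm gives the supremum: min(1, 1 − 0.700 + 0.347).
1 − 0.700 + 0.347 = 0.647, so t = min(1, 0.647) = 0.647.
Check: 0.700 & 0.647 = max(0, 0.347) = 0.347 ≤ 0.347.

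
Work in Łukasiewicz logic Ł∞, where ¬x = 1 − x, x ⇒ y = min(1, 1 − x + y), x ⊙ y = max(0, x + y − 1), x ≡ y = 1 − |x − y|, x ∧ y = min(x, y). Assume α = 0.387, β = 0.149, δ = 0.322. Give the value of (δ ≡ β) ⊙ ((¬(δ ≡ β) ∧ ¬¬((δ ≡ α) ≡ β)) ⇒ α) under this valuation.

0.827

δ ≡ β = 1 − |0.322 − 0.149| = 1 − 0.173 = 0.827
¬(δ ≡ β) = 1 − 0.827 = 0.173
δ ≡ α = 1 − |0.322 − 0.387| = 1 − 0.065 = 0.935
(δ ≡ α) ≡ β = 1 − |0.935 − 0.149| = 1 − 0.786 = 0.214
¬((δ ≡ α) ≡ β) = 1 − 0.214 = 0.786
¬¬((δ ≡ α) ≡ β) = 1 − 0.786 = 0.214
¬(δ ≡ β) ∧ ¬¬((δ ≡ α) ≡ β) = min(0.173, 0.214) = 0.173
(¬(δ ≡ β) ∧ ¬¬((δ ≡ α) ≡ β)) ⇒ α = min(1, 1 − 0.173 + 0.387) = min(1, 1.214) = 1.000
(δ ≡ β) ⊙ ((¬(δ ≡ β) ∧ ¬¬((δ ≡ α) ≡ β)) ⇒ α) = max(0, 0.827 + 1.000 − 1) = max(0, 0.827) = 0.827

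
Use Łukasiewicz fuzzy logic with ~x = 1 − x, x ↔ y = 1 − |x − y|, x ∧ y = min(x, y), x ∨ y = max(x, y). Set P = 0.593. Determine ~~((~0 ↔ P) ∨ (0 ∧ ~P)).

0.593

~0 = 1 − 0.000 = 1.000
~0 ↔ P = 1 − |1.000 − 0.593| = 1 − 0.407 = 0.593
~P = 1 − 0.593 = 0.407
0 ∧ ~P = min(0.000, 0.407) = 0.000
(~0 ↔ P) ∨ (0 ∧ ~P) = max(0.593, 0.000) = 0.593
~((~0 ↔ P) ∨ (0 ∧ ~P)) = 1 − 0.593 = 0.407
~~((~0 ↔ P) ∨ (0 ∧ ~P)) = 1 − 0.407 = 0.593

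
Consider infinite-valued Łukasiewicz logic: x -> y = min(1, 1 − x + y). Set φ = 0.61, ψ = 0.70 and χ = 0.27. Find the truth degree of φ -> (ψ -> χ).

ψ -> χ = min(1, 1 − 0.70 + 0.27) = min(1, 0.57) = 0.57
φ -> (ψ -> χ) = min(1, 1 − 0.61 + 0.57) = min(1, 0.96) = 0.96

0.96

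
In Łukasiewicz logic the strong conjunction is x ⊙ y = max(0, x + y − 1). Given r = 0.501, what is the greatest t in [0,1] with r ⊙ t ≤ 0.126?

The residuum of the Łukasiewicz t-norm gives the supremum: min(1, 1 − 0.501 + 0.126).
1 − 0.501 + 0.126 = 0.625, so t = min(1, 0.625) = 0.625.
Check: 0.501 ⊙ 0.625 = max(0, 0.126) = 0.126 ≤ 0.126.

0.625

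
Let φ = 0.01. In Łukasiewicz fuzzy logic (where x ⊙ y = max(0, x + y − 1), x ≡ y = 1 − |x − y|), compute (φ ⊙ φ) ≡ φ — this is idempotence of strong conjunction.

0.99

φ ⊙ φ = max(0, 0.01 + 0.01 − 1) = max(0, -0.98) = 0.00
(φ ⊙ φ) ≡ φ = 1 − |0.00 − 0.01| = 1 − 0.01 = 0.99
(The value 0.99 < 1 shows this instance is not satisfied; fails in Ł∞ since a ⊗ a = max(0, 2a−1) ≠ a in general.)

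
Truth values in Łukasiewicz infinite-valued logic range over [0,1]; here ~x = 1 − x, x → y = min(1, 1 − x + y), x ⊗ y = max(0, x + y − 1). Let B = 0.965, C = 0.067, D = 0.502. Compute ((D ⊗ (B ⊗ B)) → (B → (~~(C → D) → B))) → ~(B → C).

B ⊗ B = max(0, 0.965 + 0.965 − 1) = max(0, 0.930) = 0.930
D ⊗ (B ⊗ B) = max(0, 0.502 + 0.930 − 1) = max(0, 0.432) = 0.432
C → D = min(1, 1 − 0.067 + 0.502) = min(1, 1.435) = 1.000
~(C → D) = 1 − 1.000 = 0.000
~~(C → D) = 1 − 0.000 = 1.000
~~(C → D) → B = min(1, 1 − 1.000 + 0.965) = min(1, 0.965) = 0.965
B → (~~(C → D) → B) = min(1, 1 − 0.965 + 0.965) = min(1, 1.000) = 1.000
(D ⊗ (B ⊗ B)) → (B → (~~(C → D) → B)) = min(1, 1 − 0.432 + 1.000) = min(1, 1.568) = 1.000
B → C = min(1, 1 − 0.965 + 0.067) = min(1, 0.102) = 0.102
~(B → C) = 1 − 0.102 = 0.898
((D ⊗ (B ⊗ B)) → (B → (~~(C → D) → B))) → ~(B → C) = min(1, 1 − 1.000 + 0.898) = min(1, 0.898) = 0.898

0.898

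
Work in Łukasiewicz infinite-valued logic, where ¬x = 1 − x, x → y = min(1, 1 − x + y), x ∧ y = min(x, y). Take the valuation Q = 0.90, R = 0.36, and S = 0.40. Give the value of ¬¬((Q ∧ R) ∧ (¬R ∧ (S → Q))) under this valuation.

0.36

Q ∧ R = min(0.90, 0.36) = 0.36
¬R = 1 − 0.36 = 0.64
S → Q = min(1, 1 − 0.40 + 0.90) = min(1, 1.50) = 1.00
¬R ∧ (S → Q) = min(0.64, 1.00) = 0.64
(Q ∧ R) ∧ (¬R ∧ (S → Q)) = min(0.36, 0.64) = 0.36
¬((Q ∧ R) ∧ (¬R ∧ (S → Q))) = 1 − 0.36 = 0.64
¬¬((Q ∧ R) ∧ (¬R ∧ (S → Q))) = 1 − 0.64 = 0.36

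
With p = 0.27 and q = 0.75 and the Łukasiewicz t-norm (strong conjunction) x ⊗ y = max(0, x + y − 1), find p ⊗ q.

p ⊗ q = max(0, 0.27 + 0.75 − 1) = max(0, 0.02) = 0.02
For comparison, the Gödel (minimum) t-norm min(x, y) would give 0.27.

0.02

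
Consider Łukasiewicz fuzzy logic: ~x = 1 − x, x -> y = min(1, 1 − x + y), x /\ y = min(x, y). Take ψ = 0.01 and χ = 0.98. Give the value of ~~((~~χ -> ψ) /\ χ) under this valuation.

~χ = 1 − 0.98 = 0.02
~~χ = 1 − 0.02 = 0.98
~~χ -> ψ = min(1, 1 − 0.98 + 0.01) = min(1, 0.03) = 0.03
(~~χ -> ψ) /\ χ = min(0.03, 0.98) = 0.03
~((~~χ -> ψ) /\ χ) = 1 − 0.03 = 0.97
~~((~~χ -> ψ) /\ χ) = 1 − 0.97 = 0.03

0.03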